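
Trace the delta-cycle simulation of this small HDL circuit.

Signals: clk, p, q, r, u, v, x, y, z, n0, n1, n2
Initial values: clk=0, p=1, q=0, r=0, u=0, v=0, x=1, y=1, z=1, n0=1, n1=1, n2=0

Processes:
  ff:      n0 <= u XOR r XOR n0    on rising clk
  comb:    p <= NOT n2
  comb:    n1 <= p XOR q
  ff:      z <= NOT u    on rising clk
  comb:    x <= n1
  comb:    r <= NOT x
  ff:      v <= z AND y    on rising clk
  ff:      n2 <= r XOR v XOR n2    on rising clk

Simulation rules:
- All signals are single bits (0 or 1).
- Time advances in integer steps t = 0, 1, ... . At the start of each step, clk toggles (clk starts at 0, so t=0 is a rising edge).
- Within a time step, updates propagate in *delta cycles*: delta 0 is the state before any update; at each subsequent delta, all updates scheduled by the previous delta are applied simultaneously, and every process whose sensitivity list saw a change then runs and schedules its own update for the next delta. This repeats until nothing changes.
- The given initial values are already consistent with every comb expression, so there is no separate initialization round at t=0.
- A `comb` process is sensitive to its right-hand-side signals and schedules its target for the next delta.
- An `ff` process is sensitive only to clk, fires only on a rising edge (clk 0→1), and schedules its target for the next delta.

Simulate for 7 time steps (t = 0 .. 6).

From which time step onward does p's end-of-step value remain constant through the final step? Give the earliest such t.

2

t0.Δ0 n1=1 n0=1 clk=0 x=1 u=0 q=0 v=0 z=1 p=1 y=1 n2=0 r=0
t0.Δ1 n1=1 n0=1 clk=1 x=1 u=0 q=0 v=0 z=1 p=1 y=1 n2=0 r=0
t0.Δ2 n1=1 n0=1 clk=1 x=1 u=0 q=0 v=1 z=1 p=1 y=1 n2=0 r=0
t1.Δ0 n1=1 n0=1 clk=1 x=1 u=0 q=0 v=1 z=1 p=1 y=1 n2=0 r=0
t1.Δ1 n1=1 n0=1 clk=0 x=1 u=0 q=0 v=1 z=1 p=1 y=1 n2=0 r=0
t2.Δ0 n1=1 n0=1 clk=0 x=1 u=0 q=0 v=1 z=1 p=1 y=1 n2=0 r=0
t2.Δ1 n1=1 n0=1 clk=1 x=1 u=0 q=0 v=1 z=1 p=1 y=1 n2=0 r=0
t2.Δ2 n1=1 n0=1 clk=1 x=1 u=0 q=0 v=1 z=1 p=1 y=1 n2=1 r=0
t2.Δ3 n1=1 n0=1 clk=1 x=1 u=0 q=0 v=1 z=1 p=0 y=1 n2=1 r=0
t2.Δ4 n1=0 n0=1 clk=1 x=1 u=0 q=0 v=1 z=1 p=0 y=1 n2=1 r=0
t2.Δ5 n1=0 n0=1 clk=1 x=0 u=0 q=0 v=1 z=1 p=0 y=1 n2=1 r=0
t2.Δ6 n1=0 n0=1 clk=1 x=0 u=0 q=0 v=1 z=1 p=0 y=1 n2=1 r=1
t3.Δ0 n1=0 n0=1 clk=1 x=0 u=0 q=0 v=1 z=1 p=0 y=1 n2=1 r=1
t3.Δ1 n1=0 n0=1 clk=0 x=0 u=0 q=0 v=1 z=1 p=0 y=1 n2=1 r=1
t4.Δ0 n1=0 n0=1 clk=0 x=0 u=0 q=0 v=1 z=1 p=0 y=1 n2=1 r=1
t4.Δ1 n1=0 n0=1 clk=1 x=0 u=0 q=0 v=1 z=1 p=0 y=1 n2=1 r=1
t4.Δ2 n1=0 n0=0 clk=1 x=0 u=0 q=0 v=1 z=1 p=0 y=1 n2=1 r=1
t5.Δ0 n1=0 n0=0 clk=1 x=0 u=0 q=0 v=1 z=1 p=0 y=1 n2=1 r=1
t5.Δ1 n1=0 n0=0 clk=0 x=0 u=0 q=0 v=1 z=1 p=0 y=1 n2=1 r=1
t6.Δ0 n1=0 n0=0 clk=0 x=0 u=0 q=0 v=1 z=1 p=0 y=1 n2=1 r=1
t6.Δ1 n1=0 n0=0 clk=1 x=0 u=0 q=0 v=1 z=1 p=0 y=1 n2=1 r=1
t6.Δ2 n1=0 n0=1 clk=1 x=0 u=0 q=0 v=1 z=1 p=0 y=1 n2=1 r=1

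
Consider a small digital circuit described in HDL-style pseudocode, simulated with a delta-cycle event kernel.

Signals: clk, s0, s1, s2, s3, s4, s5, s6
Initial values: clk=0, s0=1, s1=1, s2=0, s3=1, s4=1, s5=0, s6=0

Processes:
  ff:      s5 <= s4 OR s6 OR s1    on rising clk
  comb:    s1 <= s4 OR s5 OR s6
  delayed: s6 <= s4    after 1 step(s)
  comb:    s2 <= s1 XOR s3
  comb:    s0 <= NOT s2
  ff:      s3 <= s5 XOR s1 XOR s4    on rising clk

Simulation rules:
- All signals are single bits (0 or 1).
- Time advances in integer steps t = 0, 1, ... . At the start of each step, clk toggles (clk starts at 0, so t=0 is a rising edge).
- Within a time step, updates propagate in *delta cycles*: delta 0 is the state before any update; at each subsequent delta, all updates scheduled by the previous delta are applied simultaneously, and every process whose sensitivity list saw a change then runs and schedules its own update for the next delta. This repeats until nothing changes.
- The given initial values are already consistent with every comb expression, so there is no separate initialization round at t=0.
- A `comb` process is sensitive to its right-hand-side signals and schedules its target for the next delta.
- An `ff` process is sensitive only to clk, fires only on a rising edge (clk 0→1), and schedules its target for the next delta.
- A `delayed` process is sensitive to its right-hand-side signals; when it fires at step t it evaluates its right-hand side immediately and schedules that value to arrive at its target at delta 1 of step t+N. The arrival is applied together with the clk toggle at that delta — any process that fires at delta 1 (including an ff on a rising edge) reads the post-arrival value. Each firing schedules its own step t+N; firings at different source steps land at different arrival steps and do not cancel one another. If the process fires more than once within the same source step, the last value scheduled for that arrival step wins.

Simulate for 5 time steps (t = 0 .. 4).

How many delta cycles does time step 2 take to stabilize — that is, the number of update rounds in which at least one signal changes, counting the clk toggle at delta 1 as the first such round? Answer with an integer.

t0.Δ0 s2=0 s3=1 clk=0 s1=1 s6=0 s0=1 s5=0 s4=1
t0.Δ1 s2=0 s3=1 clk=1 s1=1 s6=0 s0=1 s5=0 s4=1
t0.Δ2 s2=0 s3=0 clk=1 s1=1 s6=0 s0=1 s5=1 s4=1
t0.Δ3 s2=1 s3=0 clk=1 s1=1 s6=0 s0=1 s5=1 s4=1
t0.Δ4 s2=1 s3=0 clk=1 s1=1 s6=0 s0=0 s5=1 s4=1
t1.Δ0 s2=1 s3=0 clk=1 s1=1 s6=0 s0=0 s5=1 s4=1
t1.Δ1 s2=1 s3=0 clk=0 s1=1 s6=0 s0=0 s5=1 s4=1
t2.Δ0 s2=1 s3=0 clk=0 s1=1 s6=0 s0=0 s5=1 s4=1
t2.Δ1 s2=1 s3=0 clk=1 s1=1 s6=0 s0=0 s5=1 s4=1
t2.Δ2 s2=1 s3=1 clk=1 s1=1 s6=0 s0=0 s5=1 s4=1
t2.Δ3 s2=0 s3=1 clk=1 s1=1 s6=0 s0=0 s5=1 s4=1
t2.Δ4 s2=0 s3=1 clk=1 s1=1 s6=0 s0=1 s5=1 s4=1
t3.Δ0 s2=0 s3=1 clk=1 s1=1 s6=0 s0=1 s5=1 s4=1
t3.Δ1 s2=0 s3=1 clk=0 s1=1 s6=0 s0=1 s5=1 s4=1
t4.Δ0 s2=0 s3=1 clk=0 s1=1 s6=0 s0=1 s5=1 s4=1
t4.Δ1 s2=0 s3=1 clk=1 s1=1 s6=0 s0=1 s5=1 s4=1

4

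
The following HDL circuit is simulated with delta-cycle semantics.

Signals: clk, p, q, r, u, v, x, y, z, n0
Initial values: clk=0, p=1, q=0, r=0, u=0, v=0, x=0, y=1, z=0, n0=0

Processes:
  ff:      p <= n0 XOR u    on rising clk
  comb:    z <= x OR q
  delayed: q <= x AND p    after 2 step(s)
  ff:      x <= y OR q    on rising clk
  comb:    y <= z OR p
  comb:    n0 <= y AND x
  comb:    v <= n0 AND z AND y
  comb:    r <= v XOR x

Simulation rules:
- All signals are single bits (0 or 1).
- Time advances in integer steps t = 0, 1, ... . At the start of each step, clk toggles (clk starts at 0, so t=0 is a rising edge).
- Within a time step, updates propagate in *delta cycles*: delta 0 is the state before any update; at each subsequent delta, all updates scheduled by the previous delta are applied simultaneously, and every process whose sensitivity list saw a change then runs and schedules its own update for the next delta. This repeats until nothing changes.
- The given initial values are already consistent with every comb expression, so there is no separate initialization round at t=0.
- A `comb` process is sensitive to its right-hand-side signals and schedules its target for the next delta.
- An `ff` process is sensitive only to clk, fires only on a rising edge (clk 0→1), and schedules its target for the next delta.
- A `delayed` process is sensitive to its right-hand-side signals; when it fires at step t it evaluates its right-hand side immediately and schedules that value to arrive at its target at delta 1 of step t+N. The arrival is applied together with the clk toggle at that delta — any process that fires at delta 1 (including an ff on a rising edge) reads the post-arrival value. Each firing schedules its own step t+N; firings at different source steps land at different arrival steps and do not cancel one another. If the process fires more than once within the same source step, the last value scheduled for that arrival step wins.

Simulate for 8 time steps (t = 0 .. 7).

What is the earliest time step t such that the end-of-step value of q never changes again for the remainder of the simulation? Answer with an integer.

t0.Δ0 v=0 p=1 u=0 q=0 y=1 r=0 clk=0 n0=0 z=0 x=0
t0.Δ1 v=0 p=1 u=0 q=0 y=1 r=0 clk=1 n0=0 z=0 x=0
t0.Δ2 v=0 p=0 u=0 q=0 y=1 r=0 clk=1 n0=0 z=0 x=1
t0.Δ3 v=0 p=0 u=0 q=0 y=0 r=1 clk=1 n0=1 z=1 x=1
t0.Δ4 v=0 p=0 u=0 q=0 y=1 r=1 clk=1 n0=0 z=1 x=1
t0.Δ5 v=0 p=0 u=0 q=0 y=1 r=1 clk=1 n0=1 z=1 x=1
t0.Δ6 v=1 p=0 u=0 q=0 y=1 r=1 clk=1 n0=1 z=1 x=1
t0.Δ7 v=1 p=0 u=0 q=0 y=1 r=0 clk=1 n0=1 z=1 x=1
t1.Δ0 v=1 p=0 u=0 q=0 y=1 r=0 clk=1 n0=1 z=1 x=1
t1.Δ1 v=1 p=0 u=0 q=0 y=1 r=0 clk=0 n0=1 z=1 x=1
t2.Δ0 v=1 p=0 u=0 q=0 y=1 r=0 clk=0 n0=1 z=1 x=1
t2.Δ1 v=1 p=0 u=0 q=0 y=1 r=0 clk=1 n0=1 z=1 x=1
t2.Δ2 v=1 p=1 u=0 q=0 y=1 r=0 clk=1 n0=1 z=1 x=1
t3.Δ0 v=1 p=1 u=0 q=0 y=1 r=0 clk=1 n0=1 z=1 x=1
t3.Δ1 v=1 p=1 u=0 q=0 y=1 r=0 clk=0 n0=1 z=1 x=1
t4.Δ0 v=1 p=1 u=0 q=0 y=1 r=0 clk=0 n0=1 z=1 x=1
t4.Δ1 v=1 p=1 u=0 q=1 y=1 r=0 clk=1 n0=1 z=1 x=1
t5.Δ0 v=1 p=1 u=0 q=1 y=1 r=0 clk=1 n0=1 z=1 x=1
t5.Δ1 v=1 p=1 u=0 q=1 y=1 r=0 clk=0 n0=1 z=1 x=1
t6.Δ0 v=1 p=1 u=0 q=1 y=1 r=0 clk=0 n0=1 z=1 x=1
t6.Δ1 v=1 p=1 u=0 q=1 y=1 r=0 clk=1 n0=1 z=1 x=1
t7.Δ0 v=1 p=1 u=0 q=1 y=1 r=0 clk=1 n0=1 z=1 x=1
t7.Δ1 v=1 p=1 u=0 q=1 y=1 r=0 clk=0 n0=1 z=1 x=1

4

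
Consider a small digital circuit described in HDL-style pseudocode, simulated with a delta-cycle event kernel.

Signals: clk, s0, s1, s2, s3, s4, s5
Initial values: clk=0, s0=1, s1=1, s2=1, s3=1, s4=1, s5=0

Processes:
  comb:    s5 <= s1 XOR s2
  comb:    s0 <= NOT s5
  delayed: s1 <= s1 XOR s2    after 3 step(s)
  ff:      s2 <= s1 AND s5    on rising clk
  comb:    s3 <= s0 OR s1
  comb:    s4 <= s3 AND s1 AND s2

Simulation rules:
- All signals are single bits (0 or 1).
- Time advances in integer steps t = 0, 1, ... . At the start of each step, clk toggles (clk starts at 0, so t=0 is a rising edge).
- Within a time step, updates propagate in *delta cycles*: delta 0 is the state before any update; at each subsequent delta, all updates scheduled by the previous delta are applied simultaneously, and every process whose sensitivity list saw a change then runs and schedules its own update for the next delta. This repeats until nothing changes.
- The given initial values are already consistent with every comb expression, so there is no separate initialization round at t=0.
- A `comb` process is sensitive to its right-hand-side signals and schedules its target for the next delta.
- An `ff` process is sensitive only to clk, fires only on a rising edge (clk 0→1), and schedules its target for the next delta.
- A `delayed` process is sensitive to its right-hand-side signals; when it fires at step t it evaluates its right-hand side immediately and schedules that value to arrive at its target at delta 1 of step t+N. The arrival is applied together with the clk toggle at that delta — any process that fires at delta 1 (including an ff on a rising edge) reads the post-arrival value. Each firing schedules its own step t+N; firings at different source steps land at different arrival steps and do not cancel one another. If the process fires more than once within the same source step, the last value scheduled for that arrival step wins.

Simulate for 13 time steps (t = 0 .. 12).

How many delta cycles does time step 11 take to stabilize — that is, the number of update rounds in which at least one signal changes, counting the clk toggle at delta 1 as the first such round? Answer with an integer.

t0.Δ0 s4=1 s5=0 s2=1 clk=0 s3=1 s0=1 s1=1
t0.Δ1 s4=1 s5=0 s2=1 clk=1 s3=1 s0=1 s1=1
t0.Δ2 s4=1 s5=0 s2=0 clk=1 s3=1 s0=1 s1=1
t0.Δ3 s4=0 s5=1 s2=0 clk=1 s3=1 s0=1 s1=1
t0.Δ4 s4=0 s5=1 s2=0 clk=1 s3=1 s0=0 s1=1
t1.Δ0 s4=0 s5=1 s2=0 clk=1 s3=1 s0=0 s1=1
t1.Δ1 s4=0 s5=1 s2=0 clk=0 s3=1 s0=0 s1=1
t2.Δ0 s4=0 s5=1 s2=0 clk=0 s3=1 s0=0 s1=1
t2.Δ1 s4=0 s5=1 s2=0 clk=1 s3=1 s0=0 s1=1
t2.Δ2 s4=0 s5=1 s2=1 clk=1 s3=1 s0=0 s1=1
t2.Δ3 s4=1 s5=0 s2=1 clk=1 s3=1 s0=0 s1=1
t2.Δ4 s4=1 s5=0 s2=1 clk=1 s3=1 s0=1 s1=1
t3.Δ0 s4=1 s5=0 s2=1 clk=1 s3=1 s0=1 s1=1
t3.Δ1 s4=1 s5=0 s2=1 clk=0 s3=1 s0=1 s1=1
t4.Δ0 s4=1 s5=0 s2=1 clk=0 s3=1 s0=1 s1=1
t4.Δ1 s4=1 s5=0 s2=1 clk=1 s3=1 s0=1 s1=1
t4.Δ2 s4=1 s5=0 s2=0 clk=1 s3=1 s0=1 s1=1
t4.Δ3 s4=0 s5=1 s2=0 clk=1 s3=1 s0=1 s1=1
t4.Δ4 s4=0 s5=1 s2=0 clk=1 s3=1 s0=0 s1=1
t5.Δ0 s4=0 s5=1 s2=0 clk=1 s3=1 s0=0 s1=1
t5.Δ1 s4=0 s5=1 s2=0 clk=0 s3=1 s0=0 s1=0
t5.Δ2 s4=0 s5=0 s2=0 clk=0 s3=0 s0=0 s1=0
t5.Δ3 s4=0 s5=0 s2=0 clk=0 s3=0 s0=1 s1=0
t5.Δ4 s4=0 s5=0 s2=0 clk=0 s3=1 s0=1 s1=0
t6.Δ0 s4=0 s5=0 s2=0 clk=0 s3=1 s0=1 s1=0
t6.Δ1 s4=0 s5=0 s2=0 clk=1 s3=1 s0=1 s1=0
t7.Δ0 s4=0 s5=0 s2=0 clk=1 s3=1 s0=1 s1=0
t7.Δ1 s4=0 s5=0 s2=0 clk=0 s3=1 s0=1 s1=1
t7.Δ2 s4=0 s5=1 s2=0 clk=0 s3=1 s0=1 s1=1
t7.Δ3 s4=0 s5=1 s2=0 clk=0 s3=1 s0=0 s1=1
t8.Δ0 s4=0 s5=1 s2=0 clk=0 s3=1 s0=0 s1=1
t8.Δ1 s4=0 s5=1 s2=0 clk=1 s3=1 s0=0 s1=0
t8.Δ2 s4=0 s5=0 s2=0 clk=1 s3=0 s0=0 s1=0
t8.Δ3 s4=0 s5=0 s2=0 clk=1 s3=0 s0=1 s1=0
t8.Δ4 s4=0 s5=0 s2=0 clk=1 s3=1 s0=1 s1=0
t9.Δ0 s4=0 s5=0 s2=0 clk=1 s3=1 s0=1 s1=0
t9.Δ1 s4=0 s5=0 s2=0 clk=0 s3=1 s0=1 s1=0
t10.Δ0 s4=0 s5=0 s2=0 clk=0 s3=1 s0=1 s1=0
t10.Δ1 s4=0 s5=0 s2=0 clk=1 s3=1 s0=1 s1=1
t10.Δ2 s4=0 s5=1 s2=0 clk=1 s3=1 s0=1 s1=1
t10.Δ3 s4=0 s5=1 s2=0 clk=1 s3=1 s0=0 s1=1
t11.Δ0 s4=0 s5=1 s2=0 clk=1 s3=1 s0=0 s1=1
t11.Δ1 s4=0 s5=1 s2=0 clk=0 s3=1 s0=0 s1=0
t11.Δ2 s4=0 s5=0 s2=0 clk=0 s3=0 s0=0 s1=0
t11.Δ3 s4=0 s5=0 s2=0 clk=0 s3=0 s0=1 s1=0
t11.Δ4 s4=0 s5=0 s2=0 clk=0 s3=1 s0=1 s1=0
t12.Δ0 s4=0 s5=0 s2=0 clk=0 s3=1 s0=1 s1=0
t12.Δ1 s4=0 s5=0 s2=0 clk=1 s3=1 s0=1 s1=0

4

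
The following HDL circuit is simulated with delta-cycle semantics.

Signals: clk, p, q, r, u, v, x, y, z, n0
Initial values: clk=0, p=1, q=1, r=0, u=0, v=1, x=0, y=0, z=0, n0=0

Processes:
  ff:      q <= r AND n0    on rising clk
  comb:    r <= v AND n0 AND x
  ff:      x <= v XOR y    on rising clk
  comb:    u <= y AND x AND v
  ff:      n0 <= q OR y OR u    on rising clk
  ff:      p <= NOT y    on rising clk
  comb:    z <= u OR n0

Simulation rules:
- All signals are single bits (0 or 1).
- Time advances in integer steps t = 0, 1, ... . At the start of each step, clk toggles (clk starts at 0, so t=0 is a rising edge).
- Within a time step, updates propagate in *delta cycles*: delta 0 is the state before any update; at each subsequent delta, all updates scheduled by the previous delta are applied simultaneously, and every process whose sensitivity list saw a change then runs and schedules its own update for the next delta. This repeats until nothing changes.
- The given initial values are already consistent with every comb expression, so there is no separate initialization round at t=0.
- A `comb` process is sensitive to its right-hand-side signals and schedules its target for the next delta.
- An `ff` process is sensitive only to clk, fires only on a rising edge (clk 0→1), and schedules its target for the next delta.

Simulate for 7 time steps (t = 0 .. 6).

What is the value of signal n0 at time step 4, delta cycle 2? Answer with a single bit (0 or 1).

1

[bits: n0,z,y,r,p,v,clk,q,u,x]
t=0: Δ0=0000110100 Δ1=0000111100 Δ2=1000111001 Δ3=1101111001 | 3Δ
t=1: Δ0=1101111001 Δ1=1101110001 | 1Δ
t=2: Δ0=1101110001 Δ1=1101111001 Δ2=0101111101 Δ3=0000111101 | 3Δ
t=3: Δ0=0000111101 Δ1=0000110101 | 1Δ
t=4: Δ0=0000110101 Δ1=0000111101 Δ2=1000111001 Δ3=1101111001 | 3Δ
t=5: Δ0=1101111001 Δ1=1101110001 | 1Δ
t=6: Δ0=1101110001 Δ1=1101111001 Δ2=0101111101 Δ3=0000111101 | 3Δ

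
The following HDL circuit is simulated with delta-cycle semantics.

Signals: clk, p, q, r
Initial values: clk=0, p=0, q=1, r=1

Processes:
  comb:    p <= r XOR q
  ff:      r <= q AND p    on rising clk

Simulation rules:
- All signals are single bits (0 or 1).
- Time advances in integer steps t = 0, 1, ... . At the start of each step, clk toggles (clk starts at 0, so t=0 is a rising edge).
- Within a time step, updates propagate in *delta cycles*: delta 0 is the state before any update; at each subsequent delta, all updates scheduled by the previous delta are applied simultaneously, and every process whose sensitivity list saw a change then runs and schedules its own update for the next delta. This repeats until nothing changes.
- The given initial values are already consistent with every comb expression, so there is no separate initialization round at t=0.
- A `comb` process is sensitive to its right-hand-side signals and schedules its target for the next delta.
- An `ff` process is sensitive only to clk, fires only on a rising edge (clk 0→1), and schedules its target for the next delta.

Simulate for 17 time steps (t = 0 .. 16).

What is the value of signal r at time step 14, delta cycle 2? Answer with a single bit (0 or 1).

[bits: p,r,clk,q]
t=0: Δ0=0101 Δ1=0111 Δ2=0011 Δ3=1011 | 3Δ
t=1: Δ0=1011 Δ1=1001 | 1Δ
t=2: Δ0=1001 Δ1=1011 Δ2=1111 Δ3=0111 | 3Δ
t=3: Δ0=0111 Δ1=0101 | 1Δ
t=4: Δ0=0101 Δ1=0111 Δ2=0011 Δ3=1011 | 3Δ
t=5: Δ0=1011 Δ1=1001 | 1Δ
t=6: Δ0=1001 Δ1=1011 Δ2=1111 Δ3=0111 | 3Δ
t=7: Δ0=0111 Δ1=0101 | 1Δ
t=8: Δ0=0101 Δ1=0111 Δ2=0011 Δ3=1011 | 3Δ
t=9: Δ0=1011 Δ1=1001 | 1Δ
t=10: Δ0=1001 Δ1=1011 Δ2=1111 Δ3=0111 | 3Δ
t=11: Δ0=0111 Δ1=0101 | 1Δ
t=12: Δ0=0101 Δ1=0111 Δ2=0011 Δ3=1011 | 3Δ
t=13: Δ0=1011 Δ1=1001 | 1Δ
t=14: Δ0=1001 Δ1=1011 Δ2=1111 Δ3=0111 | 3Δ
t=15: Δ0=0111 Δ1=0101 | 1Δ
t=16: Δ0=0101 Δ1=0111 Δ2=0011 Δ3=1011 | 3Δ

1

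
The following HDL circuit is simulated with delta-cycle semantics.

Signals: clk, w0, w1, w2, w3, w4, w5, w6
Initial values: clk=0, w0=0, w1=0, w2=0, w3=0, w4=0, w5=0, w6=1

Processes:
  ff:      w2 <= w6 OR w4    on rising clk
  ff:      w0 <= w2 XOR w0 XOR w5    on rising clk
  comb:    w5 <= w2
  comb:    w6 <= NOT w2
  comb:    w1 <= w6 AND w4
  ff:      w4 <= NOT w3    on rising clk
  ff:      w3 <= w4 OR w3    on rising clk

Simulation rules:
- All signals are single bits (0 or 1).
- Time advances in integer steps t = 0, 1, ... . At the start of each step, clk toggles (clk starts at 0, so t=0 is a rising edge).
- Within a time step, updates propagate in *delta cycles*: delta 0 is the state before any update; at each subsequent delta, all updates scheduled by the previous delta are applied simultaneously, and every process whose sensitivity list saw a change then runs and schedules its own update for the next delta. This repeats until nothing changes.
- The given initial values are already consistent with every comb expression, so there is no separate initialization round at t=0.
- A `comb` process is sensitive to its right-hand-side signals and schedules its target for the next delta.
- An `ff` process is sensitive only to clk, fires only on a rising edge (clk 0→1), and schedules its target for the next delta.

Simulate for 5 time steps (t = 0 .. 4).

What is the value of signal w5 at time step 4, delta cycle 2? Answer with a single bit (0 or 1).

1

[bits: w5,w4,w0,w3,w2,w6,clk,w1]
t=0: Δ0=00000100 Δ1=00000110 Δ2=01001110 Δ3=11001011 Δ4=11001010 | 4Δ
t=1: Δ0=11001010 Δ1=11001000 | 1Δ
t=2: Δ0=11001000 Δ1=11001010 Δ2=11011010 | 2Δ
t=3: Δ0=11011010 Δ1=11011000 | 1Δ
t=4: Δ0=11011000 Δ1=11011010 Δ2=10011010 | 2Δ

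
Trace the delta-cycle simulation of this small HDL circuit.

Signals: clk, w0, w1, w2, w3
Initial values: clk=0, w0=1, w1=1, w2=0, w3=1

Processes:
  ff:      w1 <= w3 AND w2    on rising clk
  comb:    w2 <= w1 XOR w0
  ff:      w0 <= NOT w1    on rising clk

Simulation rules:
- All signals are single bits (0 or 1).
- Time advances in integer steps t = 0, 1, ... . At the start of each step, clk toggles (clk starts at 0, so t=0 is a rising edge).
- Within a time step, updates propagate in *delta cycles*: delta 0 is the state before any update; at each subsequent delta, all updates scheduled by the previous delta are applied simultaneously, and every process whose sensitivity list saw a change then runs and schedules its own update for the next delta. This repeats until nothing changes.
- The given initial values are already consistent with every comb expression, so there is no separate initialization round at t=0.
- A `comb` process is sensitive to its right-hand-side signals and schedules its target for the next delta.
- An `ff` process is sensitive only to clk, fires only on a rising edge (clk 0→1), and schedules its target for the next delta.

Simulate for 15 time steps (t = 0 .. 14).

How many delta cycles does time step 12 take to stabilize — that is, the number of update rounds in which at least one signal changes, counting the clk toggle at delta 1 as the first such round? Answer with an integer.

2

t=0 Δ0: clk=0 w3=1 w0=1 w2=0 w1=1
  Δ1: clk:0→1
  Δ2: w0:1→0, w1:1→0
  (2Δ to stable)
t=1 Δ0: clk=1 w3=1 w0=0 w2=0 w1=0
  Δ1: clk:1→0
  (1Δ to stable)
t=2 Δ0: clk=0 w3=1 w0=0 w2=0 w1=0
  Δ1: clk:0→1
  Δ2: w0:0→1
  Δ3: w2:0→1
  (3Δ to stable)
t=3 Δ0: clk=1 w3=1 w0=1 w2=1 w1=0
  Δ1: clk:1→0
  (1Δ to stable)
t=4 Δ0: clk=0 w3=1 w0=1 w2=1 w1=0
  Δ1: clk:0→1
  Δ2: w1:0→1
  Δ3: w2:1→0
  (3Δ to stable)
t=5 Δ0: clk=1 w3=1 w0=1 w2=0 w1=1
  Δ1: clk:1→0
  (1Δ to stable)
t=6 Δ0: clk=0 w3=1 w0=1 w2=0 w1=1
  Δ1: clk:0→1
  Δ2: w0:1→0, w1:1→0
  (2Δ to stable)
t=7 Δ0: clk=1 w3=1 w0=0 w2=0 w1=0
  Δ1: clk:1→0
  (1Δ to stable)
t=8 Δ0: clk=0 w3=1 w0=0 w2=0 w1=0
  Δ1: clk:0→1
  Δ2: w0:0→1
  Δ3: w2:0→1
  (3Δ to stable)
t=9 Δ0: clk=1 w3=1 w0=1 w2=1 w1=0
  Δ1: clk:1→0
  (1Δ to stable)
t=10 Δ0: clk=0 w3=1 w0=1 w2=1 w1=0
  Δ1: clk:0→1
  Δ2: w1:0→1
  Δ3: w2:1→0
  (3Δ to stable)
t=11 Δ0: clk=1 w3=1 w0=1 w2=0 w1=1
  Δ1: clk:1→0
  (1Δ to stable)
t=12 Δ0: clk=0 w3=1 w0=1 w2=0 w1=1
  Δ1: clk:0→1
  Δ2: w0:1→0, w1:1→0
  (2Δ to stable)
t=13 Δ0: clk=1 w3=1 w0=0 w2=0 w1=0
  Δ1: clk:1→0
  (1Δ to stable)
t=14 Δ0: clk=0 w3=1 w0=0 w2=0 w1=0
  Δ1: clk:0→1
  Δ2: w0:0→1
  Δ3: w2:0→1
  (3Δ to stable)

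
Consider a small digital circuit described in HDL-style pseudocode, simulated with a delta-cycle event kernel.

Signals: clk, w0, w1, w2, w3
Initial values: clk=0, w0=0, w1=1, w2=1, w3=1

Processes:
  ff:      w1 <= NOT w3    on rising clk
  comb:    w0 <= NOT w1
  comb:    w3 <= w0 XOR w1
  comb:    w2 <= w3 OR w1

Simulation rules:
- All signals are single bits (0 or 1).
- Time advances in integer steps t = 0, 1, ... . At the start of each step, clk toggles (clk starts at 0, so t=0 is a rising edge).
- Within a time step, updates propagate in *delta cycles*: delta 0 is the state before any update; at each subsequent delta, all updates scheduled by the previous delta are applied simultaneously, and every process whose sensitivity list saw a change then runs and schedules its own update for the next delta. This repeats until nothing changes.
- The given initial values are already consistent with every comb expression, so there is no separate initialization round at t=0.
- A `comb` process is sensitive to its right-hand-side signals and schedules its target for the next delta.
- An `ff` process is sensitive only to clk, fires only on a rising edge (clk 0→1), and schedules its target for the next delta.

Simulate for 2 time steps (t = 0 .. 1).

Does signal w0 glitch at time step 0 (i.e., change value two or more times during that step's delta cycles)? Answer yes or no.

no

t0.Δ0 clk=0 w2=1 w1=1 w3=1 w0=0
t0.Δ1 clk=1 w2=1 w1=1 w3=1 w0=0
t0.Δ2 clk=1 w2=1 w1=0 w3=1 w0=0
t0.Δ3 clk=1 w2=1 w1=0 w3=0 w0=1
t0.Δ4 clk=1 w2=0 w1=0 w3=1 w0=1
t0.Δ5 clk=1 w2=1 w1=0 w3=1 w0=1
t1.Δ0 clk=1 w2=1 w1=0 w3=1 w0=1
t1.Δ1 clk=0 w2=1 w1=0 w3=1 w0=1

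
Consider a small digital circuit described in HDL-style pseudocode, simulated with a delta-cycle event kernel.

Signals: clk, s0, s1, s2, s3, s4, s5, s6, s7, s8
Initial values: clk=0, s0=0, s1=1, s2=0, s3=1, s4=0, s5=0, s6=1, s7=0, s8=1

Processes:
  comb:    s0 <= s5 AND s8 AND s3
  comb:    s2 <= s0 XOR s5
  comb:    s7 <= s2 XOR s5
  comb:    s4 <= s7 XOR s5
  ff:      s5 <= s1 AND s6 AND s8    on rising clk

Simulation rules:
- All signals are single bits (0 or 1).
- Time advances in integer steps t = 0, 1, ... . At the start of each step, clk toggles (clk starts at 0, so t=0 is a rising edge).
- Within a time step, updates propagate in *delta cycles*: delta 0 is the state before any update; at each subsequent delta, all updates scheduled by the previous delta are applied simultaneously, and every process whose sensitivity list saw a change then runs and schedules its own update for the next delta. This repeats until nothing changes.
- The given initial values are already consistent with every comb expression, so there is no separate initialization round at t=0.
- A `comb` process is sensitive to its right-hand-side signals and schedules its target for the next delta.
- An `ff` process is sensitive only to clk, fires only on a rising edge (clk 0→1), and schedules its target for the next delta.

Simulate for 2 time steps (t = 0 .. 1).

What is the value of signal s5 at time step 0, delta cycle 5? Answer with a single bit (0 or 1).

1

t=0 Δ0: s7=0 s5=0 s6=1 s0=0 s4=0 s8=1 s3=1 clk=0 s1=1 s2=0
  Δ1: clk:0→1
  Δ2: s5:0→1
  Δ3: s7:0→1, s0:0→1, s4:0→1, s2:0→1
  Δ4: s7:1→0, s4:1→0, s2:1→0
  Δ5: s7:0→1, s4:0→1
  Δ6: s4:1→0
  (6Δ to stable)
t=1 Δ0: s7=1 s5=1 s6=1 s0=1 s4=0 s8=1 s3=1 clk=1 s1=1 s2=0
  Δ1: clk:1→0
  (1Δ to stable)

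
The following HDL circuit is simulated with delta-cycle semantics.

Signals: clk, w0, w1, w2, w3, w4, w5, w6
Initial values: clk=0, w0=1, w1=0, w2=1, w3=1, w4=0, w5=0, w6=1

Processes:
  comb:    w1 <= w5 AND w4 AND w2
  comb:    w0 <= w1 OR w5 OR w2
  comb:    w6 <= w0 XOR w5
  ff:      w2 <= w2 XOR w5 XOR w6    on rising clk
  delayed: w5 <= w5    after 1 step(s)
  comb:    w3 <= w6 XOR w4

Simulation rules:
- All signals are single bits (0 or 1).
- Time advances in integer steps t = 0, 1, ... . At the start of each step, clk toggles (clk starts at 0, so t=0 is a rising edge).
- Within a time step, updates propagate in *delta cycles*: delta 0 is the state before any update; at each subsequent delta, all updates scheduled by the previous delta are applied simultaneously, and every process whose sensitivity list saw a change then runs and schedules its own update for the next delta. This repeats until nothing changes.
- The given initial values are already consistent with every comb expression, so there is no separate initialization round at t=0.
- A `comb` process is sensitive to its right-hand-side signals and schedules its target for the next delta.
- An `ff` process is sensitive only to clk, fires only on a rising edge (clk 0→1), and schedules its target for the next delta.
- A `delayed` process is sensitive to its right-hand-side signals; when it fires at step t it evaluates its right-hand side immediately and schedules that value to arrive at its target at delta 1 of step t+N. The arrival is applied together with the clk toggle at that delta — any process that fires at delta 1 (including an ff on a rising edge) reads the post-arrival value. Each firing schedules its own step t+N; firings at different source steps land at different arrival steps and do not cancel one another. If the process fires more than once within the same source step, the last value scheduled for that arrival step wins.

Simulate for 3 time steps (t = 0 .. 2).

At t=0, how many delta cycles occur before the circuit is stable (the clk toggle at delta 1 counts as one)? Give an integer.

5

t=0 Δ0: w0=1 clk=0 w3=1 w6=1 w5=0 w1=0 w4=0 w2=1
  Δ1: clk:0→1
  Δ2: w2:1→0
  Δ3: w0:1→0
  Δ4: w6:1→0
  Δ5: w3:1→0
  (5Δ to stable)
t=1 Δ0: w0=0 clk=1 w3=0 w6=0 w5=0 w1=0 w4=0 w2=0
  Δ1: clk:1→0
  (1Δ to stable)
t=2 Δ0: w0=0 clk=0 w3=0 w6=0 w5=0 w1=0 w4=0 w2=0
  Δ1: clk:0→1
  (1Δ to stable)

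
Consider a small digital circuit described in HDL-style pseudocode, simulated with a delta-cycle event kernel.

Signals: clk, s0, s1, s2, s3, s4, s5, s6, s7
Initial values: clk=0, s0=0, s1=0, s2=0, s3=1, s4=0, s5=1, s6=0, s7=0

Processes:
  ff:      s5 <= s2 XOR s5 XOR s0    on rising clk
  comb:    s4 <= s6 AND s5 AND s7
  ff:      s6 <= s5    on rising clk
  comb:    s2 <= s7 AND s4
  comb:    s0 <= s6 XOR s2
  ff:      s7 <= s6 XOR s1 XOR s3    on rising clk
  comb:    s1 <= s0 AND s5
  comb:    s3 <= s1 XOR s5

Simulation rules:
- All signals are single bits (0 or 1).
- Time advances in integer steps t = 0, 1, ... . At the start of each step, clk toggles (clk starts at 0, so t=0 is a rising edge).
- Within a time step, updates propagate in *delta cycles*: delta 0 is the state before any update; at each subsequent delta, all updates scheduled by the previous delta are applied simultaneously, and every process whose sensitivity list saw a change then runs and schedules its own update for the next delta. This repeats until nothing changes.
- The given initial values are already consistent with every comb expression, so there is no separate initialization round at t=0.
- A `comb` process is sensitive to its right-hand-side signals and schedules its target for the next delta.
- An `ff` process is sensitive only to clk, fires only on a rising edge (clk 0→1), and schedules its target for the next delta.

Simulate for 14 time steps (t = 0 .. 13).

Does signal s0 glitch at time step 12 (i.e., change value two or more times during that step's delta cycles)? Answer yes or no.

t0.Δ0 s4=0 s1=0 clk=0 s2=0 s7=0 s5=1 s0=0 s6=0 s3=1
t0.Δ1 s4=0 s1=0 clk=1 s2=0 s7=0 s5=1 s0=0 s6=0 s3=1
t0.Δ2 s4=0 s1=0 clk=1 s2=0 s7=1 s5=1 s0=0 s6=1 s3=1
t0.Δ3 s4=1 s1=0 clk=1 s2=0 s7=1 s5=1 s0=1 s6=1 s3=1
t0.Δ4 s4=1 s1=1 clk=1 s2=1 s7=1 s5=1 s0=1 s6=1 s3=1
t0.Δ5 s4=1 s1=1 clk=1 s2=1 s7=1 s5=1 s0=0 s6=1 s3=0
t0.Δ6 s4=1 s1=0 clk=1 s2=1 s7=1 s5=1 s0=0 s6=1 s3=0
t0.Δ7 s4=1 s1=0 clk=1 s2=1 s7=1 s5=1 s0=0 s6=1 s3=1
t1.Δ0 s4=1 s1=0 clk=1 s2=1 s7=1 s5=1 s0=0 s6=1 s3=1
t1.Δ1 s4=1 s1=0 clk=0 s2=1 s7=1 s5=1 s0=0 s6=1 s3=1
t2.Δ0 s4=1 s1=0 clk=0 s2=1 s7=1 s5=1 s0=0 s6=1 s3=1
t2.Δ1 s4=1 s1=0 clk=1 s2=1 s7=1 s5=1 s0=0 s6=1 s3=1
t2.Δ2 s4=1 s1=0 clk=1 s2=1 s7=0 s5=0 s0=0 s6=1 s3=1
t2.Δ3 s4=0 s1=0 clk=1 s2=0 s7=0 s5=0 s0=0 s6=1 s3=0
t2.Δ4 s4=0 s1=0 clk=1 s2=0 s7=0 s5=0 s0=1 s6=1 s3=0
t3.Δ0 s4=0 s1=0 clk=1 s2=0 s7=0 s5=0 s0=1 s6=1 s3=0
t3.Δ1 s4=0 s1=0 clk=0 s2=0 s7=0 s5=0 s0=1 s6=1 s3=0
t4.Δ0 s4=0 s1=0 clk=0 s2=0 s7=0 s5=0 s0=1 s6=1 s3=0
t4.Δ1 s4=0 s1=0 clk=1 s2=0 s7=0 s5=0 s0=1 s6=1 s3=0
t4.Δ2 s4=0 s1=0 clk=1 s2=0 s7=1 s5=1 s0=1 s6=0 s3=0
t4.Δ3 s4=0 s1=1 clk=1 s2=0 s7=1 s5=1 s0=0 s6=0 s3=1
t4.Δ4 s4=0 s1=0 clk=1 s2=0 s7=1 s5=1 s0=0 s6=0 s3=0
t4.Δ5 s4=0 s1=0 clk=1 s2=0 s7=1 s5=1 s0=0 s6=0 s3=1
t5.Δ0 s4=0 s1=0 clk=1 s2=0 s7=1 s5=1 s0=0 s6=0 s3=1
t5.Δ1 s4=0 s1=0 clk=0 s2=0 s7=1 s5=1 s0=0 s6=0 s3=1
t6.Δ0 s4=0 s1=0 clk=0 s2=0 s7=1 s5=1 s0=0 s6=0 s3=1
t6.Δ1 s4=0 s1=0 clk=1 s2=0 s7=1 s5=1 s0=0 s6=0 s3=1
t6.Δ2 s4=0 s1=0 clk=1 s2=0 s7=1 s5=1 s0=0 s6=1 s3=1
t6.Δ3 s4=1 s1=0 clk=1 s2=0 s7=1 s5=1 s0=1 s6=1 s3=1
t6.Δ4 s4=1 s1=1 clk=1 s2=1 s7=1 s5=1 s0=1 s6=1 s3=1
t6.Δ5 s4=1 s1=1 clk=1 s2=1 s7=1 s5=1 s0=0 s6=1 s3=0
t6.Δ6 s4=1 s1=0 clk=1 s2=1 s7=1 s5=1 s0=0 s6=1 s3=0
t6.Δ7 s4=1 s1=0 clk=1 s2=1 s7=1 s5=1 s0=0 s6=1 s3=1
t7.Δ0 s4=1 s1=0 clk=1 s2=1 s7=1 s5=1 s0=0 s6=1 s3=1
t7.Δ1 s4=1 s1=0 clk=0 s2=1 s7=1 s5=1 s0=0 s6=1 s3=1
t8.Δ0 s4=1 s1=0 clk=0 s2=1 s7=1 s5=1 s0=0 s6=1 s3=1
t8.Δ1 s4=1 s1=0 clk=1 s2=1 s7=1 s5=1 s0=0 s6=1 s3=1
t8.Δ2 s4=1 s1=0 clk=1 s2=1 s7=0 s5=0 s0=0 s6=1 s3=1
t8.Δ3 s4=0 s1=0 clk=1 s2=0 s7=0 s5=0 s0=0 s6=1 s3=0
t8.Δ4 s4=0 s1=0 clk=1 s2=0 s7=0 s5=0 s0=1 s6=1 s3=0
t9.Δ0 s4=0 s1=0 clk=1 s2=0 s7=0 s5=0 s0=1 s6=1 s3=0
t9.Δ1 s4=0 s1=0 clk=0 s2=0 s7=0 s5=0 s0=1 s6=1 s3=0
t10.Δ0 s4=0 s1=0 clk=0 s2=0 s7=0 s5=0 s0=1 s6=1 s3=0
t10.Δ1 s4=0 s1=0 clk=1 s2=0 s7=0 s5=0 s0=1 s6=1 s3=0
t10.Δ2 s4=0 s1=0 clk=1 s2=0 s7=1 s5=1 s0=1 s6=0 s3=0
t10.Δ3 s4=0 s1=1 clk=1 s2=0 s7=1 s5=1 s0=0 s6=0 s3=1
t10.Δ4 s4=0 s1=0 clk=1 s2=0 s7=1 s5=1 s0=0 s6=0 s3=0
t10.Δ5 s4=0 s1=0 clk=1 s2=0 s7=1 s5=1 s0=0 s6=0 s3=1
t11.Δ0 s4=0 s1=0 clk=1 s2=0 s7=1 s5=1 s0=0 s6=0 s3=1
t11.Δ1 s4=0 s1=0 clk=0 s2=0 s7=1 s5=1 s0=0 s6=0 s3=1
t12.Δ0 s4=0 s1=0 clk=0 s2=0 s7=1 s5=1 s0=0 s6=0 s3=1
t12.Δ1 s4=0 s1=0 clk=1 s2=0 s7=1 s5=1 s0=0 s6=0 s3=1
t12.Δ2 s4=0 s1=0 clk=1 s2=0 s7=1 s5=1 s0=0 s6=1 s3=1
t12.Δ3 s4=1 s1=0 clk=1 s2=0 s7=1 s5=1 s0=1 s6=1 s3=1
t12.Δ4 s4=1 s1=1 clk=1 s2=1 s7=1 s5=1 s0=1 s6=1 s3=1
t12.Δ5 s4=1 s1=1 clk=1 s2=1 s7=1 s5=1 s0=0 s6=1 s3=0
t12.Δ6 s4=1 s1=0 clk=1 s2=1 s7=1 s5=1 s0=0 s6=1 s3=0
t12.Δ7 s4=1 s1=0 clk=1 s2=1 s7=1 s5=1 s0=0 s6=1 s3=1
t13.Δ0 s4=1 s1=0 clk=1 s2=1 s7=1 s5=1 s0=0 s6=1 s3=1
t13.Δ1 s4=1 s1=0 clk=0 s2=1 s7=1 s5=1 s0=0 s6=1 s3=1

yes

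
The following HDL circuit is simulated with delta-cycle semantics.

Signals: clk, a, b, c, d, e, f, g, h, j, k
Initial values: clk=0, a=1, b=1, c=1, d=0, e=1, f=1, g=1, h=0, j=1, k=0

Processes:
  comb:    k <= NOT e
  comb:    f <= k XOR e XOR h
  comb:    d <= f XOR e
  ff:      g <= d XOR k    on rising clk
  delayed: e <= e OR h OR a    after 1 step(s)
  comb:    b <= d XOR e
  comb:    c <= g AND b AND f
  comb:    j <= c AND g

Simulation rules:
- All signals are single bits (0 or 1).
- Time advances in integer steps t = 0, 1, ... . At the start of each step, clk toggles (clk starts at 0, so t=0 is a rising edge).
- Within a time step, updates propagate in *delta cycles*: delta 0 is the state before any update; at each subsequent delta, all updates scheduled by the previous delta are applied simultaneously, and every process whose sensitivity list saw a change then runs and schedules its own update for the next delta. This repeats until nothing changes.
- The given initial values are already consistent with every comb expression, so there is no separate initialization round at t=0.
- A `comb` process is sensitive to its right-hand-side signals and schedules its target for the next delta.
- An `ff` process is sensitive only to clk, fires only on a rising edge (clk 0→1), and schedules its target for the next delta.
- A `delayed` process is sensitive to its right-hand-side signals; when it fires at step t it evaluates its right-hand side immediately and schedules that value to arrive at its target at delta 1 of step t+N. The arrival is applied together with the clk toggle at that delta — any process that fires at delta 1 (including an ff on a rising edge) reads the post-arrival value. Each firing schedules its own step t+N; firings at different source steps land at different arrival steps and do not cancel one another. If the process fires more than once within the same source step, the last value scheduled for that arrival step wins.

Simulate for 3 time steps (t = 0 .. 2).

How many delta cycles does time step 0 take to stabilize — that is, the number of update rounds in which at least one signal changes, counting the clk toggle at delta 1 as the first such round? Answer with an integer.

[bits: a,j,h,g,k,clk,d,b,e,c,f]
t=0: Δ0=11010001111 Δ1=11010101111 Δ2=11000101111 Δ3=10000101101 | 3Δ
t=1: Δ0=10000101101 Δ1=10000001101 | 1Δ
t=2: Δ0=10000001101 Δ1=10000101101 | 1Δ

3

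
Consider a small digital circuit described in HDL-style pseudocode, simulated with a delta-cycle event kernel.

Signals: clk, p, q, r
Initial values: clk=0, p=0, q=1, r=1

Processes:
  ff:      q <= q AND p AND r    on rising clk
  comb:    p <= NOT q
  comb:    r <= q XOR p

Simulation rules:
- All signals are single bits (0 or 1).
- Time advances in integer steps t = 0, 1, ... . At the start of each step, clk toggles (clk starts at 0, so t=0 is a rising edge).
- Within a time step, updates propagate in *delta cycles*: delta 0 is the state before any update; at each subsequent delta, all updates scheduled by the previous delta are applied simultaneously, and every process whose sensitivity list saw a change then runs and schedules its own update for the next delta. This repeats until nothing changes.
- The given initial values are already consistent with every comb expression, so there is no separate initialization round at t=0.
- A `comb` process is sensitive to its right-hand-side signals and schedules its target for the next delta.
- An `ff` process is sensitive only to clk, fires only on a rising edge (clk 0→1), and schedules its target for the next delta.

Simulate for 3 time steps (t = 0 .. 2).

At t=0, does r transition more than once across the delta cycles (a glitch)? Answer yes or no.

yes

t0.Δ0 q=1 p=0 r=1 clk=0
t0.Δ1 q=1 p=0 r=1 clk=1
t0.Δ2 q=0 p=0 r=1 clk=1
t0.Δ3 q=0 p=1 r=0 clk=1
t0.Δ4 q=0 p=1 r=1 clk=1
t1.Δ0 q=0 p=1 r=1 clk=1
t1.Δ1 q=0 p=1 r=1 clk=0
t2.Δ0 q=0 p=1 r=1 clk=0
t2.Δ1 q=0 p=1 r=1 clk=1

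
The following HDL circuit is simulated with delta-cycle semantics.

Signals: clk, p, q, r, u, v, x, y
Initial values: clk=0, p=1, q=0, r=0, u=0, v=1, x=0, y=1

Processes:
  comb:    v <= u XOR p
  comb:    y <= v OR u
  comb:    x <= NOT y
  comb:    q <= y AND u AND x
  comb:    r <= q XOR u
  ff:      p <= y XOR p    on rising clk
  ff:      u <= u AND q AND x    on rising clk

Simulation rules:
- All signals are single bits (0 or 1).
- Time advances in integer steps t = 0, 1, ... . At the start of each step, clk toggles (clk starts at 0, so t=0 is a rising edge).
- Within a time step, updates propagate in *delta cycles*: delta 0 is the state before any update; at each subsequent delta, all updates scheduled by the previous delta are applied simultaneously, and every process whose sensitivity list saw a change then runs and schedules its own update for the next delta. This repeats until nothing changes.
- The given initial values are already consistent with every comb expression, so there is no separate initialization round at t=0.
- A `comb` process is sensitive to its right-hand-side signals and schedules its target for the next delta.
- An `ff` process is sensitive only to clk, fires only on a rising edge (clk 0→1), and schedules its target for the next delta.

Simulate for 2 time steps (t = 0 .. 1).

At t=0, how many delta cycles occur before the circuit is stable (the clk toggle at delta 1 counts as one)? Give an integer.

t0.Δ0 p=1 q=0 u=0 r=0 v=1 y=1 x=0 clk=0
t0.Δ1 p=1 q=0 u=0 r=0 v=1 y=1 x=0 clk=1
t0.Δ2 p=0 q=0 u=0 r=0 v=1 y=1 x=0 clk=1
t0.Δ3 p=0 q=0 u=0 r=0 v=0 y=1 x=0 clk=1
t0.Δ4 p=0 q=0 u=0 r=0 v=0 y=0 x=0 clk=1
t0.Δ5 p=0 q=0 u=0 r=0 v=0 y=0 x=1 clk=1
t1.Δ0 p=0 q=0 u=0 r=0 v=0 y=0 x=1 clk=1
t1.Δ1 p=0 q=0 u=0 r=0 v=0 y=0 x=1 clk=0

5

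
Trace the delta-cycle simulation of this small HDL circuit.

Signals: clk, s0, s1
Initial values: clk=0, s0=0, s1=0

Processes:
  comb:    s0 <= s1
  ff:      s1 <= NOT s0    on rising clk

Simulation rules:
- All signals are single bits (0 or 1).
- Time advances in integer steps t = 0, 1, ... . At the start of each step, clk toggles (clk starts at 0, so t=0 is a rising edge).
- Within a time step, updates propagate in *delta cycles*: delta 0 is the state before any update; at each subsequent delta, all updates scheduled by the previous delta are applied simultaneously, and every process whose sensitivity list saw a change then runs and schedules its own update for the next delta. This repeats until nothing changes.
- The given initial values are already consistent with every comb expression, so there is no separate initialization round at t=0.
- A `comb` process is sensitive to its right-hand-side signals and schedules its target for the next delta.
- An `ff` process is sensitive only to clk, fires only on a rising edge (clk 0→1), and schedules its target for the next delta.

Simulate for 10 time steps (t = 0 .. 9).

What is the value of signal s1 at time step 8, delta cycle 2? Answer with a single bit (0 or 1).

t0.Δ0 s0=0 clk=0 s1=0
t0.Δ1 s0=0 clk=1 s1=0
t0.Δ2 s0=0 clk=1 s1=1
t0.Δ3 s0=1 clk=1 s1=1
t1.Δ0 s0=1 clk=1 s1=1
t1.Δ1 s0=1 clk=0 s1=1
t2.Δ0 s0=1 clk=0 s1=1
t2.Δ1 s0=1 clk=1 s1=1
t2.Δ2 s0=1 clk=1 s1=0
t2.Δ3 s0=0 clk=1 s1=0
t3.Δ0 s0=0 clk=1 s1=0
t3.Δ1 s0=0 clk=0 s1=0
t4.Δ0 s0=0 clk=0 s1=0
t4.Δ1 s0=0 clk=1 s1=0
t4.Δ2 s0=0 clk=1 s1=1
t4.Δ3 s0=1 clk=1 s1=1
t5.Δ0 s0=1 clk=1 s1=1
t5.Δ1 s0=1 clk=0 s1=1
t6.Δ0 s0=1 clk=0 s1=1
t6.Δ1 s0=1 clk=1 s1=1
t6.Δ2 s0=1 clk=1 s1=0
t6.Δ3 s0=0 clk=1 s1=0
t7.Δ0 s0=0 clk=1 s1=0
t7.Δ1 s0=0 clk=0 s1=0
t8.Δ0 s0=0 clk=0 s1=0
t8.Δ1 s0=0 clk=1 s1=0
t8.Δ2 s0=0 clk=1 s1=1
t8.Δ3 s0=1 clk=1 s1=1
t9.Δ0 s0=1 clk=1 s1=1
t9.Δ1 s0=1 clk=0 s1=1

1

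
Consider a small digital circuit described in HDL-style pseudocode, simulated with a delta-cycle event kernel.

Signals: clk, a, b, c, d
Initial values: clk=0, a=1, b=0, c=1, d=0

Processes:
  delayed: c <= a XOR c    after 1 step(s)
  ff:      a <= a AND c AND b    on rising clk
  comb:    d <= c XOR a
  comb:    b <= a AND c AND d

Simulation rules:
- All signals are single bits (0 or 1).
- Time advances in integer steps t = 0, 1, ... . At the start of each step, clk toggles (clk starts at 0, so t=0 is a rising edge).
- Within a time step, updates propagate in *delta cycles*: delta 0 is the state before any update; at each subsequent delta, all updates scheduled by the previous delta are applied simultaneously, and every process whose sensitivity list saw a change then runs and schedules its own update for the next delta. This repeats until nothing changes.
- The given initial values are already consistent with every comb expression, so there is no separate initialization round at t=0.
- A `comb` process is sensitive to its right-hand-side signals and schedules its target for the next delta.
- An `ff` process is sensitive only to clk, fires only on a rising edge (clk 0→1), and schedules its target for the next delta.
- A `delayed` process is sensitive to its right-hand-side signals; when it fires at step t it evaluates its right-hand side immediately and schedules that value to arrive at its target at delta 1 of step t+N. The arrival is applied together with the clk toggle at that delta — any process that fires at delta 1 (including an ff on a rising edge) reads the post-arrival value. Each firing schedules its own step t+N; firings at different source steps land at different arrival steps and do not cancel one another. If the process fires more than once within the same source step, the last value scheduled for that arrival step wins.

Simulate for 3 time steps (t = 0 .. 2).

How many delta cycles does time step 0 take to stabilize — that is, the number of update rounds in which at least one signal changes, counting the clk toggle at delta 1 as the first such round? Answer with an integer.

3

[bits: d,a,clk,b,c]
t=0: Δ0=01001 Δ1=01101 Δ2=00101 Δ3=10101 | 3Δ
t=1: Δ0=10101 Δ1=10001 | 1Δ
t=2: Δ0=10001 Δ1=10101 | 1Δ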